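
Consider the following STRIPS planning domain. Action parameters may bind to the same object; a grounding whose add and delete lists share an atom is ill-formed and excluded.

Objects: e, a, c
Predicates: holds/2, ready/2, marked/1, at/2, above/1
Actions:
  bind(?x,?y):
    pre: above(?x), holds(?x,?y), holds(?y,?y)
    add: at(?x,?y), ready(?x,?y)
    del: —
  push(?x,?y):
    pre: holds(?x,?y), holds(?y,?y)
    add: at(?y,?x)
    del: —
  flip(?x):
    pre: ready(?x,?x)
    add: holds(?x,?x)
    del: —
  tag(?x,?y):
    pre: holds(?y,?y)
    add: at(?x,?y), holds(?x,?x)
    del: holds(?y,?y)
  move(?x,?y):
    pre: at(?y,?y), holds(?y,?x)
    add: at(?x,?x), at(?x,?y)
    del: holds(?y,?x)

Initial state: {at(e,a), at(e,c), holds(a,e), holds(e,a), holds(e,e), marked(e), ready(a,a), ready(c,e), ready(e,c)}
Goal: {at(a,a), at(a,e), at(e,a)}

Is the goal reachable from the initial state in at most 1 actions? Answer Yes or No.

No

1. push(e,e)  →  {at(e,a), at(e,c), at(e,e), holds(a,e), holds(e,a), holds(e,e), marked(e), ready(a,a), ready(c,e), ready(e,c)}
2. move(a,e)  →  {at(a,a), at(a,e), at(e,a), at(e,c), at(e,e), holds(a,e), holds(e,e), marked(e), ready(a,a), ready(c,e), ready(e,c)}
optimal plan length = 2; 2 > 1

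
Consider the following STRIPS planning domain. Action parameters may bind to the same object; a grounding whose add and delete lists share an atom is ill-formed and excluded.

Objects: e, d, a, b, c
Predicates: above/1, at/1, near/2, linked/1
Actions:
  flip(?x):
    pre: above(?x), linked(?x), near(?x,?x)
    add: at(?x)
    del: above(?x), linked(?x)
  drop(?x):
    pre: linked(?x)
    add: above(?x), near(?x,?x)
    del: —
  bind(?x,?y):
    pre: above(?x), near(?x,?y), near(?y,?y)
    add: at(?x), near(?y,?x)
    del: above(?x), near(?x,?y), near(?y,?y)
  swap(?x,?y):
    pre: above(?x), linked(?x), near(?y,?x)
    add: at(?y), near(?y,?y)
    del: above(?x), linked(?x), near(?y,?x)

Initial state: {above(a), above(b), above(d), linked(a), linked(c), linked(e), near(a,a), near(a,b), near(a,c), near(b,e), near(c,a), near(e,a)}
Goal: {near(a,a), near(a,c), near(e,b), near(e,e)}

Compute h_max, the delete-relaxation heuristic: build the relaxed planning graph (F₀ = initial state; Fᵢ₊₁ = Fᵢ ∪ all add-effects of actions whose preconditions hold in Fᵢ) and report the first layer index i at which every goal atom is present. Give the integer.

2

F0 = init (12 atoms)
F1 = F0 ∪ {above(c), above(e), at(a), at(c), at(e), near(c,c), near(e,e)}  (19 atoms)
F2 = F1 ∪ {at(b), near(a,e), near(b,b), near(e,b)}  (23 atoms)
goal ⊆ F2  ⇒  h_max = 2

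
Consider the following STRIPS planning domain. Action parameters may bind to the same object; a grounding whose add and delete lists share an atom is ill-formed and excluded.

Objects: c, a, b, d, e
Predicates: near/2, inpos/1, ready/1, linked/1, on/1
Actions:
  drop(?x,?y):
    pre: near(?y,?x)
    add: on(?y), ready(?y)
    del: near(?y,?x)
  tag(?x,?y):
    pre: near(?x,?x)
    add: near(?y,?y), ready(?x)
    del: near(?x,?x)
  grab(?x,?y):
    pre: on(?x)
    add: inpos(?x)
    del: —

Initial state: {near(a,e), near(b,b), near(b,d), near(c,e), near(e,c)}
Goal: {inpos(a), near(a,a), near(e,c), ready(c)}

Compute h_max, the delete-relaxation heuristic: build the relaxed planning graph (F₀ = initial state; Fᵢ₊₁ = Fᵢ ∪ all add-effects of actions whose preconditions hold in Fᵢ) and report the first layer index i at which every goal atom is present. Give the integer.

F0 = init (5 atoms)
F1 = F0 ∪ {near(a,a), near(c,c), near(d,d), near(e,e), on(a), on(b), on(c), on(e), ready(a), ready(b), ready(c), ready(e)}  (17 atoms)
F2 = F1 ∪ {inpos(a), inpos(b), inpos(c), inpos(e), on(d), ready(d)}  (23 atoms)
goal ⊆ F2  ⇒  h_max = 2

2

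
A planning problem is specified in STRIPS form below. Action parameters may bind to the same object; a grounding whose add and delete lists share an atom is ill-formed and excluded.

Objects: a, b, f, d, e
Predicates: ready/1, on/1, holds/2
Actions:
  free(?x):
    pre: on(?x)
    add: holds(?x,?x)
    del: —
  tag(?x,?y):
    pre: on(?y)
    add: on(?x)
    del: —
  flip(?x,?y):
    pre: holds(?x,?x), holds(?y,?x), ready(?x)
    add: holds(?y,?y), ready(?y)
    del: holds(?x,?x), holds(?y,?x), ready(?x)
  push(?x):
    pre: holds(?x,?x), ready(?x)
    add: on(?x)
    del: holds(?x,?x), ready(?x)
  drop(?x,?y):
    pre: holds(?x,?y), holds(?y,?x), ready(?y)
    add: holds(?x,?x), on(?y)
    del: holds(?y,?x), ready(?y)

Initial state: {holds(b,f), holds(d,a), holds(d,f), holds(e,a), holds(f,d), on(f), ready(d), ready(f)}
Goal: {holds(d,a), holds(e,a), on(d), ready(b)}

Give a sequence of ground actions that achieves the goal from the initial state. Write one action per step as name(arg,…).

1. drop(f,d)  →  {holds(b,f), holds(d,a), holds(e,a), holds(f,d), holds(f,f), on(d), on(f), ready(f)}
2. flip(f,b)  →  {holds(b,b), holds(d,a), holds(e,a), holds(f,d), on(d), on(f), ready(b)}

drop(f,d); flip(f,b)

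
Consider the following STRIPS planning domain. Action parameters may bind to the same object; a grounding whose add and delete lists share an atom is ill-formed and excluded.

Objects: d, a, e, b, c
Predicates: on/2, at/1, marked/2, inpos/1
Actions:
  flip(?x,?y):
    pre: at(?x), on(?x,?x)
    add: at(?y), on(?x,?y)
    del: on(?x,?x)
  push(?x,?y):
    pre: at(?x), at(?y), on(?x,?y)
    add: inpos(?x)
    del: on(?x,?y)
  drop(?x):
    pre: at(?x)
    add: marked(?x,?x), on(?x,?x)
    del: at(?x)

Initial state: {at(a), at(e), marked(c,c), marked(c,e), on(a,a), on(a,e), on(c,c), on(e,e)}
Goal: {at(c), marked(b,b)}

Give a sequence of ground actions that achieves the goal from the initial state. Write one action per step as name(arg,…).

1. flip(a,b)  →  {at(a), at(b), at(e), marked(c,c), marked(c,e), on(a,b), on(a,e), on(c,c), on(e,e)}
2. flip(e,c)  →  {at(a), at(b), at(c), at(e), marked(c,c), marked(c,e), on(a,b), on(a,e), on(c,c), on(e,c)}
3. drop(b)  →  {at(a), at(c), at(e), marked(b,b), marked(c,c), marked(c,e), on(a,b), on(a,e), on(b,b), on(c,c), on(e,c)}

flip(a,b); flip(e,c); drop(b)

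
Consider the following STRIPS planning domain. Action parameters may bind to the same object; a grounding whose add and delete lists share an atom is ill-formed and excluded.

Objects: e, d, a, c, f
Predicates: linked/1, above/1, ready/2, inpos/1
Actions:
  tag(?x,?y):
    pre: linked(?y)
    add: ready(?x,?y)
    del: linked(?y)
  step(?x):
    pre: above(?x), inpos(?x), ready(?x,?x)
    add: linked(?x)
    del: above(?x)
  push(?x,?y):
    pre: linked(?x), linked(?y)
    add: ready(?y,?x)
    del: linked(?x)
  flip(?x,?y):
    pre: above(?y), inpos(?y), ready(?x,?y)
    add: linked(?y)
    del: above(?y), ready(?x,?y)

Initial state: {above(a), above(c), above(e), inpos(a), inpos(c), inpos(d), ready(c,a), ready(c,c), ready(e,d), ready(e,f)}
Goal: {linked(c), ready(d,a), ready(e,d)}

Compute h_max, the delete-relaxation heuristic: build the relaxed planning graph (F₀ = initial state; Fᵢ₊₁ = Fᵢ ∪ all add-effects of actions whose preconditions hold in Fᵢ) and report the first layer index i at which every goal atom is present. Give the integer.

2

F0 = init (10 atoms)
F1 = F0 ∪ {linked(a), linked(c)}  (12 atoms)
F2 = F1 ∪ {ready(a,a), ready(a,c), ready(d,a), ready(d,c), ready(e,a), ready(e,c), ready(f,a), ready(f,c)}  (20 atoms)
goal ⊆ F2  ⇒  h_max = 2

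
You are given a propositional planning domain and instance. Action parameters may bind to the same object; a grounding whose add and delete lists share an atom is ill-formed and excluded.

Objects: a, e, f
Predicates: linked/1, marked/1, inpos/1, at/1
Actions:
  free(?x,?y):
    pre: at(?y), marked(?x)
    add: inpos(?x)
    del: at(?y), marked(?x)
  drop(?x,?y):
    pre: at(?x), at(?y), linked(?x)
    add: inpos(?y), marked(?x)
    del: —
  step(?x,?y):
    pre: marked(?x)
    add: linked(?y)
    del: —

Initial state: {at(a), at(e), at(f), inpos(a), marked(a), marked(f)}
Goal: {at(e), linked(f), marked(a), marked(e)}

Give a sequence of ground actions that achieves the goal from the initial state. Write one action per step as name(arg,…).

step(a,e); drop(e,a); step(a,f)

1. step(a,e)  →  {at(a), at(e), at(f), inpos(a), linked(e), marked(a), marked(f)}
2. drop(e,a)  →  {at(a), at(e), at(f), inpos(a), linked(e), marked(a), marked(e), marked(f)}
3. step(a,f)  →  {at(a), at(e), at(f), inpos(a), linked(e), linked(f), marked(a), marked(e), marked(f)}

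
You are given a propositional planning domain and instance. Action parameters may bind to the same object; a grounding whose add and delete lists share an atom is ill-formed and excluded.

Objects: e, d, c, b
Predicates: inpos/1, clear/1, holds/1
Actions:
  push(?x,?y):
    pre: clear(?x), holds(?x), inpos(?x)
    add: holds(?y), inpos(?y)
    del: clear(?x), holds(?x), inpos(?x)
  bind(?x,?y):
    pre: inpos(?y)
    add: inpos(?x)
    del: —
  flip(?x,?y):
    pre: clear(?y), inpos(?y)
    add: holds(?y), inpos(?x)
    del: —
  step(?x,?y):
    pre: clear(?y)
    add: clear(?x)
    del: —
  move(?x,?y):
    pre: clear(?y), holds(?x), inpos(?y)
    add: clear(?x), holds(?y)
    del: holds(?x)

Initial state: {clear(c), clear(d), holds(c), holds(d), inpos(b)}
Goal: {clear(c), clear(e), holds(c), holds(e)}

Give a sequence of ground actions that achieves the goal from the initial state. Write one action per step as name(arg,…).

1. bind(e,b)  →  {clear(c), clear(d), holds(c), holds(d), inpos(b), inpos(e)}
2. step(e,d)  →  {clear(c), clear(d), clear(e), holds(c), holds(d), inpos(b), inpos(e)}
3. flip(e,e)  →  {clear(c), clear(d), clear(e), holds(c), holds(d), holds(e), inpos(b), inpos(e)}

bind(e,b); step(e,d); flip(e,e)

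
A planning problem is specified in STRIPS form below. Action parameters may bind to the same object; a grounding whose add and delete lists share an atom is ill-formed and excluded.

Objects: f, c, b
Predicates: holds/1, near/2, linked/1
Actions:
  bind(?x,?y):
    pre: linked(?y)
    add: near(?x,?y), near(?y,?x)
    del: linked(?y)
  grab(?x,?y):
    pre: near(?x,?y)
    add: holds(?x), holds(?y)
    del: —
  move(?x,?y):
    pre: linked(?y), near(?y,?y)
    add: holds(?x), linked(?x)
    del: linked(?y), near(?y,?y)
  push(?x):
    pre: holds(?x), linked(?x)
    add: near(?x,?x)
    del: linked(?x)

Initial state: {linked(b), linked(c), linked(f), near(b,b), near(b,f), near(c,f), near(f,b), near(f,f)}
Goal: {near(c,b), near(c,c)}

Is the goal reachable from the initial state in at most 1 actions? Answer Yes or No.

No

1. bind(c,c)  →  {linked(b), linked(f), near(b,b), near(b,f), near(c,c), near(c,f), near(f,b), near(f,f)}
2. bind(c,b)  →  {linked(f), near(b,b), near(b,c), near(b,f), near(c,b), near(c,c), near(c,f), near(f,b), near(f,f)}
optimal plan length = 2; 2 > 1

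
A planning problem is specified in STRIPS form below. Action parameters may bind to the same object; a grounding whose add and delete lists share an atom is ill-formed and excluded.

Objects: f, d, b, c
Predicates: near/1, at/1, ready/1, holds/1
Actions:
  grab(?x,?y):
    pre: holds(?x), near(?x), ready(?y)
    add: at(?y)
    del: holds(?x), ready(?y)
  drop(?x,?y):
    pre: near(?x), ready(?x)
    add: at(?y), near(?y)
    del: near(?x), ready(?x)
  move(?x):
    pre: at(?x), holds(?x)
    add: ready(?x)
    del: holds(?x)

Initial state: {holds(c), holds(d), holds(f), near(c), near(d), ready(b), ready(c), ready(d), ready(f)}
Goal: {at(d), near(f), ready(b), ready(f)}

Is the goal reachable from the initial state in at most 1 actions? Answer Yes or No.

1. grab(d,d)  →  {at(d), holds(c), holds(f), near(c), near(d), ready(b), ready(c), ready(f)}
2. drop(c,f)  →  {at(d), at(f), holds(c), holds(f), near(d), near(f), ready(b), ready(f)}
optimal plan length = 2; 2 > 1

No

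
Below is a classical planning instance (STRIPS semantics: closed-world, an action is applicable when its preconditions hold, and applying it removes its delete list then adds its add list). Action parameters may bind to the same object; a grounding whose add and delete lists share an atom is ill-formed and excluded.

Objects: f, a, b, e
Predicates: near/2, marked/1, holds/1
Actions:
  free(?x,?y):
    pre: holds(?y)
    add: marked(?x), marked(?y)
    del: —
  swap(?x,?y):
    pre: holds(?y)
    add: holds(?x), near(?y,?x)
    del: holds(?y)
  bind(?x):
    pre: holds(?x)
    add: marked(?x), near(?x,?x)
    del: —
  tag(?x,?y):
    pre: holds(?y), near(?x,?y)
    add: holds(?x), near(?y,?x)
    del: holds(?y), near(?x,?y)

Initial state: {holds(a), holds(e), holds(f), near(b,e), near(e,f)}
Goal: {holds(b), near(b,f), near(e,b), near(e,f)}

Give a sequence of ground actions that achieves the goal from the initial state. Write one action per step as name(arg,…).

1. swap(b,f)  →  {holds(a), holds(b), holds(e), near(b,e), near(e,f), near(f,b)}
2. swap(f,b)  →  {holds(a), holds(e), holds(f), near(b,e), near(b,f), near(e,f), near(f,b)}
3. swap(b,e)  →  {holds(a), holds(b), holds(f), near(b,e), near(b,f), near(e,b), near(e,f), near(f,b)}

swap(b,f); swap(f,b); swap(b,e)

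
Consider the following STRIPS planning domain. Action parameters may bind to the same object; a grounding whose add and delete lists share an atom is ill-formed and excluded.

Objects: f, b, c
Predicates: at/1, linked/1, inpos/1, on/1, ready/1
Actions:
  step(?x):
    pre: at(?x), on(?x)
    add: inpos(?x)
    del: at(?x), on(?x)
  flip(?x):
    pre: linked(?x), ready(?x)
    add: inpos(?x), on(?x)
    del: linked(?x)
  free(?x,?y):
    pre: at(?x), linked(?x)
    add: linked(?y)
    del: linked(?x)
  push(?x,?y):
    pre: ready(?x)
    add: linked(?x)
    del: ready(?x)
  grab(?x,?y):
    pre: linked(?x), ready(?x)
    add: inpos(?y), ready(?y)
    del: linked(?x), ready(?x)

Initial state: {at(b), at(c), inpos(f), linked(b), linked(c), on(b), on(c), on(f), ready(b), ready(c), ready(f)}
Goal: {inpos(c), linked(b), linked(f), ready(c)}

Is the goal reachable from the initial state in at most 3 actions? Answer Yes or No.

Yes

1. step(c)  →  {at(b), inpos(c), inpos(f), linked(b), linked(c), on(b), on(f), ready(b), ready(c), ready(f)}
2. push(f,f)  →  {at(b), inpos(c), inpos(f), linked(b), linked(c), linked(f), on(b), on(f), ready(b), ready(c)}
optimal plan length = 2; 2 ≤ 3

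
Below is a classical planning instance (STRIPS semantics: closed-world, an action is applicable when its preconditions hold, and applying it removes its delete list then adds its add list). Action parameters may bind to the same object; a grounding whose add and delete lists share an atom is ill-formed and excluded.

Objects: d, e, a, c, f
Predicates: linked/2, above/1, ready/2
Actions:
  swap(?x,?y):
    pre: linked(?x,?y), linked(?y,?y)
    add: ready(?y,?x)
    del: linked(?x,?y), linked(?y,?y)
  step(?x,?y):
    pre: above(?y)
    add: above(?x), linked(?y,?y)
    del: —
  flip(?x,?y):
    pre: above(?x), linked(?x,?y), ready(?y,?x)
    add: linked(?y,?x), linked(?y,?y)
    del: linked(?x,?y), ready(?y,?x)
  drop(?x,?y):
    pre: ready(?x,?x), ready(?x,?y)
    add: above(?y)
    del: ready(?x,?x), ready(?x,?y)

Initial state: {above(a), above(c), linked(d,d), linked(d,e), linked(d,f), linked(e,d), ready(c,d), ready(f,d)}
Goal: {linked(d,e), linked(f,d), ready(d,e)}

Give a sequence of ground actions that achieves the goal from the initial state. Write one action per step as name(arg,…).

1. swap(e,d)  →  {above(a), above(c), linked(d,e), linked(d,f), ready(c,d), ready(d,e), ready(f,d)}
2. step(d,a)  →  {above(a), above(c), above(d), linked(a,a), linked(d,e), linked(d,f), ready(c,d), ready(d,e), ready(f,d)}
3. flip(d,f)  →  {above(a), above(c), above(d), linked(a,a), linked(d,e), linked(f,d), linked(f,f), ready(c,d), ready(d,e)}

swap(e,d); step(d,a); flip(d,f)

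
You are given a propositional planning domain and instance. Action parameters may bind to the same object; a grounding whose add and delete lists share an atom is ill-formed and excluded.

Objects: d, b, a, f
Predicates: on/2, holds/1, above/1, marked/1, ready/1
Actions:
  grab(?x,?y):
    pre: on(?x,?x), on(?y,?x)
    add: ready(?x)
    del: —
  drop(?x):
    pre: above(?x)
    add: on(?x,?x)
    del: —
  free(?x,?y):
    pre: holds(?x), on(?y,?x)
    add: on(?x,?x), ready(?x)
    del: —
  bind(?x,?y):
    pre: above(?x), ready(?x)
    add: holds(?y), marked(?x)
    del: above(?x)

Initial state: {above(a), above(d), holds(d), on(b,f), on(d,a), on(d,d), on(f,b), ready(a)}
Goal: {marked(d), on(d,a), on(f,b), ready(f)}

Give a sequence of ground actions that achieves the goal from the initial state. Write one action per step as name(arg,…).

1. grab(d,d)  →  {above(a), above(d), holds(d), on(b,f), on(d,a), on(d,d), on(f,b), ready(a), ready(d)}
2. bind(d,f)  →  {above(a), holds(d), holds(f), marked(d), on(b,f), on(d,a), on(d,d), on(f,b), ready(a), ready(d)}
3. free(f,b)  →  {above(a), holds(d), holds(f), marked(d), on(b,f), on(d,a), on(d,d), on(f,b), on(f,f), ready(a), ready(d), ready(f)}

grab(d,d); bind(d,f); free(f,b)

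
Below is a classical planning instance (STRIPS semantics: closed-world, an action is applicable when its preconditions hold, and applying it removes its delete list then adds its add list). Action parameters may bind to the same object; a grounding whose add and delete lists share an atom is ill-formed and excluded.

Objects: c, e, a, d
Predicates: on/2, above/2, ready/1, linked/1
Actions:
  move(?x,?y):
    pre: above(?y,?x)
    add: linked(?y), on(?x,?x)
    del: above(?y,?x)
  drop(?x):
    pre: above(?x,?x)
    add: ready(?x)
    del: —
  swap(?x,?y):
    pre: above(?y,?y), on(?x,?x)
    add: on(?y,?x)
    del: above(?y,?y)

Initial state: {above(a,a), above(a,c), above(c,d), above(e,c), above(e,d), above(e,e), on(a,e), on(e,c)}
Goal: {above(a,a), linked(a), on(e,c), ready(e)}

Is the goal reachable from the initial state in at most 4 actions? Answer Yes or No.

1. move(c,a)  →  {above(a,a), above(c,d), above(e,c), above(e,d), above(e,e), linked(a), on(a,e), on(c,c), on(e,c)}
2. drop(e)  →  {above(a,a), above(c,d), above(e,c), above(e,d), above(e,e), linked(a), on(a,e), on(c,c), on(e,c), ready(e)}
optimal plan length = 2; 2 ≤ 4

Yes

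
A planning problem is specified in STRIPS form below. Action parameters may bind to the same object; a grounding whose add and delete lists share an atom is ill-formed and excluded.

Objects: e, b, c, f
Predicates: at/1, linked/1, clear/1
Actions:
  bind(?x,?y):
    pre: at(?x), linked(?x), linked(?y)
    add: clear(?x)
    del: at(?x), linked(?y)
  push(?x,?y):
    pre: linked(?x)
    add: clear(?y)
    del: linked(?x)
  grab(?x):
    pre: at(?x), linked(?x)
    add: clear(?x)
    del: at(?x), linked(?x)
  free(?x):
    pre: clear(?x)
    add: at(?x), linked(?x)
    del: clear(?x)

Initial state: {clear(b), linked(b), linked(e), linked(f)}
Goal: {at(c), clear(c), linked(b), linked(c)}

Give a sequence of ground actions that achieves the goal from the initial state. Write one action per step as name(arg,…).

1. push(e,c)  →  {clear(b), clear(c), linked(b), linked(f)}
2. free(c)  →  {at(c), clear(b), linked(b), linked(c), linked(f)}
3. push(f,c)  →  {at(c), clear(b), clear(c), linked(b), linked(c)}

push(e,c); free(c); push(f,c)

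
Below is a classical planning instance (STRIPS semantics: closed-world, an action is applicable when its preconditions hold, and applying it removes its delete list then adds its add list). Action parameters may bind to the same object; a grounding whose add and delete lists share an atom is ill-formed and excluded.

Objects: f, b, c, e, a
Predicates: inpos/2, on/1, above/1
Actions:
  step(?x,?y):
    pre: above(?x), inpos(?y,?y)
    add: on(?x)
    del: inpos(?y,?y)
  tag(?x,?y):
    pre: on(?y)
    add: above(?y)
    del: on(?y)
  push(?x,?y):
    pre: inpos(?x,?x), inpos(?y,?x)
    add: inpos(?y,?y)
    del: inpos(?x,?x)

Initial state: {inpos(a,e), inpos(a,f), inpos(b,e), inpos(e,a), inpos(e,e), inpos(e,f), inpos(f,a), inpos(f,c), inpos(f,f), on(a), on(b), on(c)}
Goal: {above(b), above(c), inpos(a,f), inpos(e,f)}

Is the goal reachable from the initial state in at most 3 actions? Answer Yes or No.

Yes

1. tag(f,b)  →  {above(b), inpos(a,e), inpos(a,f), inpos(b,e), inpos(e,a), inpos(e,e), inpos(e,f), inpos(f,a), inpos(f,c), inpos(f,f), on(a), on(c)}
2. tag(f,c)  →  {above(b), above(c), inpos(a,e), inpos(a,f), inpos(b,e), inpos(e,a), inpos(e,e), inpos(e,f), inpos(f,a), inpos(f,c), inpos(f,f), on(a)}
optimal plan length = 2; 2 ≤ 3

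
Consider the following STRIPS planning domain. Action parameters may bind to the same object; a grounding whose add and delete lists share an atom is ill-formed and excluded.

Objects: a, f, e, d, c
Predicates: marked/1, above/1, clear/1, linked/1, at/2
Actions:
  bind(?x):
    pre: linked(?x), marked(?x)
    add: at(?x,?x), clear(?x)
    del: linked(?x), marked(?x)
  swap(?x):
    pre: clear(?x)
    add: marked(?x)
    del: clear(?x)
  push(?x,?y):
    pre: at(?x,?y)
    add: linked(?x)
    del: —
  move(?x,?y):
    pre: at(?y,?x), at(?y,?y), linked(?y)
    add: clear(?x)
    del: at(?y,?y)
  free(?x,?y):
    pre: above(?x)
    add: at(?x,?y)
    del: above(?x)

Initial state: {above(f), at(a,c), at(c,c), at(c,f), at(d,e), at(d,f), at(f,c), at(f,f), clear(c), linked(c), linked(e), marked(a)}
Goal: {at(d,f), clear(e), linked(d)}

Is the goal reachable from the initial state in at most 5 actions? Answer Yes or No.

1. push(f,f)  →  {above(f), at(a,c), at(c,c), at(c,f), at(d,e), at(d,f), at(f,c), at(f,f), clear(c), linked(c), linked(e), linked(f), marked(a)}
2. push(d,f)  →  {above(f), at(a,c), at(c,c), at(c,f), at(d,e), at(d,f), at(f,c), at(f,f), clear(c), linked(c), linked(d), linked(e), linked(f), marked(a)}
3. free(f,e)  →  {at(a,c), at(c,c), at(c,f), at(d,e), at(d,f), at(f,c), at(f,e), at(f,f), clear(c), linked(c), linked(d), linked(e), linked(f), marked(a)}
4. move(e,f)  →  {at(a,c), at(c,c), at(c,f), at(d,e), at(d,f), at(f,c), at(f,e), clear(c), clear(e), linked(c), linked(d), linked(e), linked(f), marked(a)}
optimal plan length = 4; 4 ≤ 5

Yes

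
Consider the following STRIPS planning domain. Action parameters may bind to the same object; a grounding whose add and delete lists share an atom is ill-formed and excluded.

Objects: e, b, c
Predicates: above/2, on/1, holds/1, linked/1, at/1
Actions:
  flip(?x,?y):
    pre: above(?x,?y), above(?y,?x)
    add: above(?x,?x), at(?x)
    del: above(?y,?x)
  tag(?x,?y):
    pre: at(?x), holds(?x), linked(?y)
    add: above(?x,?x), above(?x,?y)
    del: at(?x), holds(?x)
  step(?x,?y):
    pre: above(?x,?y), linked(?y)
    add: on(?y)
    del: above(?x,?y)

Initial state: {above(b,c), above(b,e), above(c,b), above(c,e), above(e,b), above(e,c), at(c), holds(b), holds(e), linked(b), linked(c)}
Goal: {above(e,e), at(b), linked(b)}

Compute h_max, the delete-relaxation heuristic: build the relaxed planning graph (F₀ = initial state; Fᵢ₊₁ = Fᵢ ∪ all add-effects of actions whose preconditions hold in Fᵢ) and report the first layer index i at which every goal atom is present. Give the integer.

1

F0 = init (11 atoms)
F1 = F0 ∪ {above(b,b), above(c,c), above(e,e), at(b), at(e), on(b), on(c)}  (18 atoms)
goal ⊆ F1  ⇒  h_max = 1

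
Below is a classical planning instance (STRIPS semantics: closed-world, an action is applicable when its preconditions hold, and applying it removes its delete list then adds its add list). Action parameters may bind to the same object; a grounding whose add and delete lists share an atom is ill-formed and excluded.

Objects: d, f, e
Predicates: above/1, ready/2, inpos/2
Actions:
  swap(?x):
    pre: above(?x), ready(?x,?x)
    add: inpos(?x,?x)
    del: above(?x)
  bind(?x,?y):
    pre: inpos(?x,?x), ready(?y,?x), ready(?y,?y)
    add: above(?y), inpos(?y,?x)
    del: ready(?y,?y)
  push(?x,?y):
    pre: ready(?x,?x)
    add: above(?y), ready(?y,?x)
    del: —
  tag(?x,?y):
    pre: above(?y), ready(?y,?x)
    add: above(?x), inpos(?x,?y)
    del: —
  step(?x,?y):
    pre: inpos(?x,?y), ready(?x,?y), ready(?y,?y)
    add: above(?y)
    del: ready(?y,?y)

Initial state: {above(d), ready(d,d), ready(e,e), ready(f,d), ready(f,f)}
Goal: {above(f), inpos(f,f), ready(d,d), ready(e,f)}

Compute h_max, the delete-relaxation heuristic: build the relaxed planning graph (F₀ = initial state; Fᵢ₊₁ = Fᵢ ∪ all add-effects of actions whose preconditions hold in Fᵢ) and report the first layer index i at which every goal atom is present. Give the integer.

2

F0 = init (5 atoms)
F1 = F0 ∪ {above(e), above(f), inpos(d,d), ready(d,e), ready(d,f), ready(e,d), ready(e,f), ready(f,e)}  (13 atoms)
F2 = F1 ∪ {inpos(d,e), inpos(d,f), inpos(e,d), inpos(e,e), inpos(e,f), inpos(f,d), inpos(f,e), inpos(f,f)}  (21 atoms)
goal ⊆ F2  ⇒  h_max = 2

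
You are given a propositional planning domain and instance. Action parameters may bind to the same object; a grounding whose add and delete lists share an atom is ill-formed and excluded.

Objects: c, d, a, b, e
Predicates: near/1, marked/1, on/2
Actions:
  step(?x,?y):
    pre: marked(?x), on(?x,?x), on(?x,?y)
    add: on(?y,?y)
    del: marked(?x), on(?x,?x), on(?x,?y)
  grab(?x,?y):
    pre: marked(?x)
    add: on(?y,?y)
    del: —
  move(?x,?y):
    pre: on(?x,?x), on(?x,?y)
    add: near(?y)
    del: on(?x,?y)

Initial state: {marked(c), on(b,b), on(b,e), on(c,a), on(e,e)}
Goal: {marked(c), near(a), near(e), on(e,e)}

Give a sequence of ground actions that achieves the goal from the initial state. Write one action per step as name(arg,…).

1. grab(c,c)  →  {marked(c), on(b,b), on(b,e), on(c,a), on(c,c), on(e,e)}
2. move(c,a)  →  {marked(c), near(a), on(b,b), on(b,e), on(c,c), on(e,e)}
3. move(b,e)  →  {marked(c), near(a), near(e), on(b,b), on(c,c), on(e,e)}

grab(c,c); move(c,a); move(b,e)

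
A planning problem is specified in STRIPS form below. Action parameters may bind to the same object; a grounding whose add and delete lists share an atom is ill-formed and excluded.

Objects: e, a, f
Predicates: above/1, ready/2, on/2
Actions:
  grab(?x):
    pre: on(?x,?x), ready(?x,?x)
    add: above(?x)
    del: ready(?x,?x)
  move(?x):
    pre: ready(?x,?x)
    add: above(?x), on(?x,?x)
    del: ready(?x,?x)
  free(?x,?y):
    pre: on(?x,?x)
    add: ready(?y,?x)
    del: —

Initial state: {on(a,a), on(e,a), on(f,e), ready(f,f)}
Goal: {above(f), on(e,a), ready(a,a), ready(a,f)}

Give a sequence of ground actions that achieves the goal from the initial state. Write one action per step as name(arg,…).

move(f); free(a,a); free(f,a)

1. move(f)  →  {above(f), on(a,a), on(e,a), on(f,e), on(f,f)}
2. free(a,a)  →  {above(f), on(a,a), on(e,a), on(f,e), on(f,f), ready(a,a)}
3. free(f,a)  →  {above(f), on(a,a), on(e,a), on(f,e), on(f,f), ready(a,a), ready(a,f)}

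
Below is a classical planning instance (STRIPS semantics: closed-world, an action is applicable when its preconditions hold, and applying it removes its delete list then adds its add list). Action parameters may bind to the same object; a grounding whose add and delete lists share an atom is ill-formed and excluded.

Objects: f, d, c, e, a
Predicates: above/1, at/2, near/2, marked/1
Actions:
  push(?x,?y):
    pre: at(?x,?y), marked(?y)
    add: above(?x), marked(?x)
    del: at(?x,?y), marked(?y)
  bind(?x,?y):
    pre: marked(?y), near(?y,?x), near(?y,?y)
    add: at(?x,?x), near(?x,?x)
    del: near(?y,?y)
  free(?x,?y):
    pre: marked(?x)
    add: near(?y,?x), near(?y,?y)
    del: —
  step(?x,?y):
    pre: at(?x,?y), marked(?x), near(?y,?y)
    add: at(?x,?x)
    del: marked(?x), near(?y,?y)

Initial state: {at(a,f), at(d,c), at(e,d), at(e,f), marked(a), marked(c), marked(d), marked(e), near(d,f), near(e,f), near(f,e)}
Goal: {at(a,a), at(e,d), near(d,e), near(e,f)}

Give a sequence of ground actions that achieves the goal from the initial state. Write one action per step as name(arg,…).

1. free(d,f)  →  {at(a,f), at(d,c), at(e,d), at(e,f), marked(a), marked(c), marked(d), marked(e), near(d,f), near(e,f), near(f,d), near(f,e), near(f,f)}
2. free(e,d)  →  {at(a,f), at(d,c), at(e,d), at(e,f), marked(a), marked(c), marked(d), marked(e), near(d,d), near(d,e), near(d,f), near(e,f), near(f,d), near(f,e), near(f,f)}
3. step(a,f)  →  {at(a,a), at(a,f), at(d,c), at(e,d), at(e,f), marked(c), marked(d), marked(e), near(d,d), near(d,e), near(d,f), near(e,f), near(f,d), near(f,e)}

free(d,f); free(e,d); step(a,f)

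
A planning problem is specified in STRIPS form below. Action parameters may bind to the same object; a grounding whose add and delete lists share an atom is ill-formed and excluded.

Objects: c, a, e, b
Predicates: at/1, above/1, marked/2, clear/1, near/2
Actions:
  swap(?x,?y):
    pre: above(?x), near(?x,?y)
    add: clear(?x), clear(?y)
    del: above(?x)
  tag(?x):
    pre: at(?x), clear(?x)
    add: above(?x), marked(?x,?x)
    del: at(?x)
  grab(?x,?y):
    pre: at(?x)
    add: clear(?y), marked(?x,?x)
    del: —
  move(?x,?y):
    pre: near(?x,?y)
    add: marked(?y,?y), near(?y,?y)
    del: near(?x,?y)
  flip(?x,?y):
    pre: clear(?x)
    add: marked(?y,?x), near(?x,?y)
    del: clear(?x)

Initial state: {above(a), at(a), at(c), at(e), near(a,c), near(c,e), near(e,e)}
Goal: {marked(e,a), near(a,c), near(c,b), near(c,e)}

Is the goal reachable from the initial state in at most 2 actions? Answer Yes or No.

1. swap(a,c)  →  {at(a), at(c), at(e), clear(a), clear(c), near(a,c), near(c,e), near(e,e)}
2. flip(c,b)  →  {at(a), at(c), at(e), clear(a), marked(b,c), near(a,c), near(c,b), near(c,e), near(e,e)}
3. flip(a,e)  →  {at(a), at(c), at(e), marked(b,c), marked(e,a), near(a,c), near(a,e), near(c,b), near(c,e), near(e,e)}
optimal plan length = 3; 3 > 2

No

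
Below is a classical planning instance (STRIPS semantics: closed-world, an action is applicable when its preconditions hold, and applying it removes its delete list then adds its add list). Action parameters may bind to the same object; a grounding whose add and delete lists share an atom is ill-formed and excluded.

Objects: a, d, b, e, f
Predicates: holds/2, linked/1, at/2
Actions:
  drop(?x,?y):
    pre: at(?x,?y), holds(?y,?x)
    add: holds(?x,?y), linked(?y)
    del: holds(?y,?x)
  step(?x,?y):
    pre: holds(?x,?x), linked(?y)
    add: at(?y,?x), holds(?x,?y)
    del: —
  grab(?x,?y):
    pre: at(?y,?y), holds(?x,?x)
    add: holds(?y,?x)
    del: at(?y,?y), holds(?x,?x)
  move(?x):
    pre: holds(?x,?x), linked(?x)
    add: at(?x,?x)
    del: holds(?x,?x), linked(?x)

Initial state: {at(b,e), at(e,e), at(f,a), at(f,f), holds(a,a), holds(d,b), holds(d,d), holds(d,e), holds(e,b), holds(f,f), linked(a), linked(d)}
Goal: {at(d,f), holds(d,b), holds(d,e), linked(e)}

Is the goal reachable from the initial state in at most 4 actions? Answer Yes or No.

Yes

1. drop(b,e)  →  {at(b,e), at(e,e), at(f,a), at(f,f), holds(a,a), holds(b,e), holds(d,b), holds(d,d), holds(d,e), holds(f,f), linked(a), linked(d), linked(e)}
2. step(f,d)  →  {at(b,e), at(d,f), at(e,e), at(f,a), at(f,f), holds(a,a), holds(b,e), holds(d,b), holds(d,d), holds(d,e), holds(f,d), holds(f,f), linked(a), linked(d), linked(e)}
optimal plan length = 2; 2 ≤ 4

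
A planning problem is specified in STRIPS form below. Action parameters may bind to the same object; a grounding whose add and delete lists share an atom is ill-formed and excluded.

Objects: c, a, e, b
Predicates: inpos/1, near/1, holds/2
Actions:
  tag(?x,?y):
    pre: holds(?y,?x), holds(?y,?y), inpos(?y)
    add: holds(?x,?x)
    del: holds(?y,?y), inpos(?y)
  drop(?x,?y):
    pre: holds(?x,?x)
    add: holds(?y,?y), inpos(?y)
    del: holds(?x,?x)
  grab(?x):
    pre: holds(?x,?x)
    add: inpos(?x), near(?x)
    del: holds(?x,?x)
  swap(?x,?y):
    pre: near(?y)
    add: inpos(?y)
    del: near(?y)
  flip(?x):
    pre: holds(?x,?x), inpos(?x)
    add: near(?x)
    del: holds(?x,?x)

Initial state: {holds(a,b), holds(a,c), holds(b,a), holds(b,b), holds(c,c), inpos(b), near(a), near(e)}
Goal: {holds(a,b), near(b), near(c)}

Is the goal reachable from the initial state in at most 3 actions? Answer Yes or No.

Yes

1. grab(c)  →  {holds(a,b), holds(a,c), holds(b,a), holds(b,b), inpos(b), inpos(c), near(a), near(c), near(e)}
2. grab(b)  →  {holds(a,b), holds(a,c), holds(b,a), inpos(b), inpos(c), near(a), near(b), near(c), near(e)}
optimal plan length = 2; 2 ≤ 3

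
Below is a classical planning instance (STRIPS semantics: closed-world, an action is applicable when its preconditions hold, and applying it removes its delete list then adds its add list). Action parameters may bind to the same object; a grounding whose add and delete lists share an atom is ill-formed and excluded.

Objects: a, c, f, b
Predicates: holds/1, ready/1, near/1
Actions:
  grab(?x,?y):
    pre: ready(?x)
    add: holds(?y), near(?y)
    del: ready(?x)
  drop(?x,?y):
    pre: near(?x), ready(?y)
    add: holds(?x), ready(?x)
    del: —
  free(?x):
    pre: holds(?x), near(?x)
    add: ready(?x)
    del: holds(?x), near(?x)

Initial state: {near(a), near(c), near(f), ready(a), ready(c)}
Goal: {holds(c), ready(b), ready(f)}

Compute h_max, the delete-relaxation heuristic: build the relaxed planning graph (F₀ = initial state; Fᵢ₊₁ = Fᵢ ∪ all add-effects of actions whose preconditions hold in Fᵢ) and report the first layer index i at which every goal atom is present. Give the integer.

2

F0 = init (5 atoms)
F1 = F0 ∪ {holds(a), holds(b), holds(c), holds(f), near(b), ready(f)}  (11 atoms)
F2 = F1 ∪ {ready(b)}  (12 atoms)
goal ⊆ F2  ⇒  h_max = 2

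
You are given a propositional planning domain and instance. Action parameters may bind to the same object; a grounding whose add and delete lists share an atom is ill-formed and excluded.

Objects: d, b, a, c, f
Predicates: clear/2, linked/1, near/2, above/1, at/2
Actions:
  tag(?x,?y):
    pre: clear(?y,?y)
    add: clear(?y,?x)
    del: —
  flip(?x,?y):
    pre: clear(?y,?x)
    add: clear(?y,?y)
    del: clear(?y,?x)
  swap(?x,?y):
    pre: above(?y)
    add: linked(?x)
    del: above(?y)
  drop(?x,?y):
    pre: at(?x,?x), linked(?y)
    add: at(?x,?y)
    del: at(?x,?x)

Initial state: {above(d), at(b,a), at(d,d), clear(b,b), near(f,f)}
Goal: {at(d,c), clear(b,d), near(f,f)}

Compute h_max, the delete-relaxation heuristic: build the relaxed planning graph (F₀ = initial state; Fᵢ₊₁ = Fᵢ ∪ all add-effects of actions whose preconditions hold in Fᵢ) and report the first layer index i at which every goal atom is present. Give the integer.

F0 = init (5 atoms)
F1 = F0 ∪ {clear(b,a), clear(b,c), clear(b,d), clear(b,f), linked(a), linked(b), linked(c), linked(d), linked(f)}  (14 atoms)
F2 = F1 ∪ {at(d,a), at(d,b), at(d,c), at(d,f)}  (18 atoms)
goal ⊆ F2  ⇒  h_max = 2

2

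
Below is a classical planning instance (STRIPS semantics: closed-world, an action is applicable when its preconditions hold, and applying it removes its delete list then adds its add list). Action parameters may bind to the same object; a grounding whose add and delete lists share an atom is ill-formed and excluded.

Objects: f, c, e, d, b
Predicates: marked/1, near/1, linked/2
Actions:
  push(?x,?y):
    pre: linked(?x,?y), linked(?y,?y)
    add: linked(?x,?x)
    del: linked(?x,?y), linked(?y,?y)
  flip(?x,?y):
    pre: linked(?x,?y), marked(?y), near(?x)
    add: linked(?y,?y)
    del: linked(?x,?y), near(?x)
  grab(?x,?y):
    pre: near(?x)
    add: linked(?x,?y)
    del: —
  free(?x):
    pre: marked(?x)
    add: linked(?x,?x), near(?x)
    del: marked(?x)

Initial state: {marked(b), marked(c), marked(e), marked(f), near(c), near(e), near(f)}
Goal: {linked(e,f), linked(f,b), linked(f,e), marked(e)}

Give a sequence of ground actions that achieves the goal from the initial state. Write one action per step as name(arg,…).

1. grab(f,e)  →  {linked(f,e), marked(b), marked(c), marked(e), marked(f), near(c), near(e), near(f)}
2. grab(f,b)  →  {linked(f,b), linked(f,e), marked(b), marked(c), marked(e), marked(f), near(c), near(e), near(f)}
3. grab(e,f)  →  {linked(e,f), linked(f,b), linked(f,e), marked(b), marked(c), marked(e), marked(f), near(c), near(e), near(f)}

grab(f,e); grab(f,b); grab(e,f)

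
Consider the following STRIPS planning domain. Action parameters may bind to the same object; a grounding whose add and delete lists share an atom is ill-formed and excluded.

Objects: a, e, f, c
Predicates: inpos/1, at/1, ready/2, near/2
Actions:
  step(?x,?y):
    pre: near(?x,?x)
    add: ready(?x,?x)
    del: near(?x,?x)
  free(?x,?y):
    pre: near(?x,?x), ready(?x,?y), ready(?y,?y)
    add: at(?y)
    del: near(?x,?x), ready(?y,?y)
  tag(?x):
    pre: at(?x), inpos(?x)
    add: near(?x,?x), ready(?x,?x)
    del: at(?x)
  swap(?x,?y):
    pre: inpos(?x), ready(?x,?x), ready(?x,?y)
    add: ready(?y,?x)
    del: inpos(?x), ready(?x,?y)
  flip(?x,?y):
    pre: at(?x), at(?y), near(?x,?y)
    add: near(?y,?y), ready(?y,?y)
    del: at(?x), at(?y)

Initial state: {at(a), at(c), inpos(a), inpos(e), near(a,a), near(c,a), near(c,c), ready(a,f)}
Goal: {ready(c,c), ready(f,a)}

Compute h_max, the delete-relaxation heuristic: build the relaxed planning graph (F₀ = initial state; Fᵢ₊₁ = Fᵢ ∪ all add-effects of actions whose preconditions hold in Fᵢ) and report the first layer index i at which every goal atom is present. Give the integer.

2

F0 = init (8 atoms)
F1 = F0 ∪ {ready(a,a), ready(c,c)}  (10 atoms)
F2 = F1 ∪ {ready(f,a)}  (11 atoms)
goal ⊆ F2  ⇒  h_max = 2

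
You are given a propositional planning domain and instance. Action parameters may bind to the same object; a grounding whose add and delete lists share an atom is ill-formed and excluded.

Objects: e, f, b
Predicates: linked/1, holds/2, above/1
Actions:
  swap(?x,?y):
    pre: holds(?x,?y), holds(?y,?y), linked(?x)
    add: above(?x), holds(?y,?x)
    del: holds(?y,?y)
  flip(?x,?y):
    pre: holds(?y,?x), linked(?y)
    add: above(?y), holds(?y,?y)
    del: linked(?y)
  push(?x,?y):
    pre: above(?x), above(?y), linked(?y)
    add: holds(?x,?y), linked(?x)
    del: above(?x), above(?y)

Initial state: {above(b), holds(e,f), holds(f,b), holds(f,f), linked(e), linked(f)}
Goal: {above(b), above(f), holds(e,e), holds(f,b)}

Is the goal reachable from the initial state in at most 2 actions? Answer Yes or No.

Yes

1. flip(f,e)  →  {above(b), above(e), holds(e,e), holds(e,f), holds(f,b), holds(f,f), linked(f)}
2. flip(f,f)  →  {above(b), above(e), above(f), holds(e,e), holds(e,f), holds(f,b), holds(f,f)}
optimal plan length = 2; 2 ≤ 2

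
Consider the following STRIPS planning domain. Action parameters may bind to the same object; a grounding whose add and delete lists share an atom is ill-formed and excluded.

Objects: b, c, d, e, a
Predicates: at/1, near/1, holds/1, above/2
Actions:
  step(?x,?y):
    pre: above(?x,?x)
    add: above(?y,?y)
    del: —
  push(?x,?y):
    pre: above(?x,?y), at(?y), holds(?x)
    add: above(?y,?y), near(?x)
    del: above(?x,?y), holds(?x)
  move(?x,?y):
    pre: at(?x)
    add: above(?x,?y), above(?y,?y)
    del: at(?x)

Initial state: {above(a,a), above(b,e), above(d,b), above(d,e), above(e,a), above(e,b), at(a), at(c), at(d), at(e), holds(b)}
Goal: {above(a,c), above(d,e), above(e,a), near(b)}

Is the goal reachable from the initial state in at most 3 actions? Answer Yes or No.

1. push(b,e)  →  {above(a,a), above(d,b), above(d,e), above(e,a), above(e,b), above(e,e), at(a), at(c), at(d), at(e), near(b)}
2. move(a,c)  →  {above(a,a), above(a,c), above(c,c), above(d,b), above(d,e), above(e,a), above(e,b), above(e,e), at(c), at(d), at(e), near(b)}
optimal plan length = 2; 2 ≤ 3

Yes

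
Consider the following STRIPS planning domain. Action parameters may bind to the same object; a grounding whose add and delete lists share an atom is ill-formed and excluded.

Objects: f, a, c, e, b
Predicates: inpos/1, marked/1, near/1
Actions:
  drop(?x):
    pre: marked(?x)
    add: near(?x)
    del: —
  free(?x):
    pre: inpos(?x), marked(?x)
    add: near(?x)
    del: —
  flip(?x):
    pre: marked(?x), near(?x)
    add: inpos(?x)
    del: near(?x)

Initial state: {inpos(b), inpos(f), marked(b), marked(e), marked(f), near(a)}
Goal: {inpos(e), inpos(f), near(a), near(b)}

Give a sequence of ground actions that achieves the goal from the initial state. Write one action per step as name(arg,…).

1. drop(e)  →  {inpos(b), inpos(f), marked(b), marked(e), marked(f), near(a), near(e)}
2. drop(b)  →  {inpos(b), inpos(f), marked(b), marked(e), marked(f), near(a), near(b), near(e)}
3. flip(e)  →  {inpos(b), inpos(e), inpos(f), marked(b), marked(e), marked(f), near(a), near(b)}

drop(e); drop(b); flip(e)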